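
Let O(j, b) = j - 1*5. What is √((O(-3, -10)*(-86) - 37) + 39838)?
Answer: √40489 ≈ 201.22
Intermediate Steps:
O(j, b) = -5 + j (O(j, b) = j - 5 = -5 + j)
√((O(-3, -10)*(-86) - 37) + 39838) = √(((-5 - 3)*(-86) - 37) + 39838) = √((-8*(-86) - 37) + 39838) = √((688 - 37) + 39838) = √(651 + 39838) = √40489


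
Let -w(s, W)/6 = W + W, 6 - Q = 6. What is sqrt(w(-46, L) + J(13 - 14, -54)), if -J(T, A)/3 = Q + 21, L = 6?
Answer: 3*I*sqrt(15) ≈ 11.619*I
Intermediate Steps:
Q = 0 (Q = 6 - 1*6 = 6 - 6 = 0)
J(T, A) = -63 (J(T, A) = -3*(0 + 21) = -3*21 = -63)
w(s, W) = -12*W (w(s, W) = -6*(W + W) = -12*W)
sqrt(w(-46, L) + J(13 - 14, -54)) = sqrt(-12*6 - 63) = sqrt(-72 - 63) = sqrt(-135) = 3*I*sqrt(15)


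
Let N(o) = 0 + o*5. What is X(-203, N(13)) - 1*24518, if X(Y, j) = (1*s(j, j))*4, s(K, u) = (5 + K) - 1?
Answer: -24242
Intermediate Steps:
s(K, u) = 4 + K
N(o) = 5*o (N(o) = 0 + 5*o = 5*o)
X(Y, j) = 16 + 4*j (X(Y, j) = (1*(4 + j))*4 = (4 + j)*4 = 16 + 4*j)
X(-203, N(13)) - 1*24518 = (16 + 4*(5*13)) - 1*24518 = (16 + 4*65) - 24518 = (16 + 260) - 24518 = 276 - 24518 = -24242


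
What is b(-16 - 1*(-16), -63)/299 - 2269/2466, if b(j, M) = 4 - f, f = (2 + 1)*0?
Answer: -668567/737334 ≈ -0.90674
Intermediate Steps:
f = 0 (f = 3*0 = 0)
b(j, M) = 4 (b(j, M) = 4 - 1*0 = 4 + 0 = 4)
b(-16 - 1*(-16), -63)/299 - 2269/2466 = 4/299 - 2269/2466 = -668567/737334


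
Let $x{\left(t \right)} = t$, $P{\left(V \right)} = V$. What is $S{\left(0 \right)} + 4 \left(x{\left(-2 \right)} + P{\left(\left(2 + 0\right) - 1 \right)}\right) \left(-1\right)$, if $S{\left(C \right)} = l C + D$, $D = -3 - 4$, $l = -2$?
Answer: $-3$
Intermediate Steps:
$D = -7$
$S{\left(C \right)} = -7 - 2 C$ ($S{\left(C \right)} = - 2 C - 7 = -7 - 2 C$)
$S{\left(0 \right)} + 4 \left(x{\left(-2 \right)} + P{\left(\left(2 + 0\right) - 1 \right)}\right) \left(-1\right) = \left(-7 - 0\right) + 4 \left(-2 + \left(\left(2 + 0\right) - 1\right)\right) \left(-1\right) = \left(-7 + 0\right) + 4 \left(-2 + \left(2 - 1\right)\right) \left(-1\right) = -7 + 4 \left(-2 + 1\right) \left(-1\right) = -7 + 4 \left(\left(-1\right) \left(-1\right)\right) = -7 + 4 \cdot 1 = -7 + 4 = -3$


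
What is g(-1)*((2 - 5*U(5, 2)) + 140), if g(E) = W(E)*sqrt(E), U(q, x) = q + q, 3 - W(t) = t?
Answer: 368*I ≈ 368.0*I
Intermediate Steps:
W(t) = 3 - t
U(q, x) = 2*q
g(E) = sqrt(E)*(3 - E) (g(E) = (3 - E)*sqrt(E) = sqrt(E)*(3 - E))
g(-1)*((2 - 5*U(5, 2)) + 140) = (sqrt(-1)*(3 - 1*(-1)))*((2 - 10*5) + 140) = (I*(3 + 1))*((2 - 5*10) + 140) = (I*4)*((2 - 50) + 140) = (4*I)*(-48 + 140) = (4*I)*92 = 368*I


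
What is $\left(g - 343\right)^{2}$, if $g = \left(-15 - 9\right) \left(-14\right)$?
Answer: $49$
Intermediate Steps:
$g = 336$ ($g = \left(-24\right) \left(-14\right) = 336$)
$\left(g - 343\right)^{2} = \left(336 - 343\right)^{2} = \left(-7\right)^{2} = 49$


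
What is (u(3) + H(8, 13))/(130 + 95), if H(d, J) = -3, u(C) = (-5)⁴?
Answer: 622/225 ≈ 2.7644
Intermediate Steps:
u(C) = 625
(u(3) + H(8, 13))/(130 + 95) = (625 - 3)/(130 + 95) = 622/225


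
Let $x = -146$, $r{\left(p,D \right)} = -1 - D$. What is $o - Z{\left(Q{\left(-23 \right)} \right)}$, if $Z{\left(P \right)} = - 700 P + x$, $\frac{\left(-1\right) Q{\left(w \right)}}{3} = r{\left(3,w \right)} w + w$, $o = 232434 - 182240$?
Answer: $1161240$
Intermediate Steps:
$o = 50194$ ($o = 232434 - 182240 = 50194$)
$Q{\left(w \right)} = - 3 w - 3 w \left(-1 - w\right)$ ($Q{\left(w \right)} = - 3 \left(\left(-1 - w\right) w + w\right) = - 3 \left(w \left(-1 - w\right) + w\right) = - 3 \left(w + w \left(-1 - w\right)\right) = - 3 w - 3 w \left(-1 - w\right)$)
$Z{\left(P \right)} = -146 - 700 P$ ($Z{\left(P \right)} = - 700 P - 146 = -146 - 700 P$)
$o - Z{\left(Q{\left(-23 \right)} \right)} = 50194 - \left(-146 - 700 \cdot 3 \left(-23\right)^{2}\right) = 50194 - \left(-146 - 700 \cdot 3 \cdot 529\right) = 50194 - \left(-146 - 1110900\right) = 50194 - -1111046 = 50194 + 1111046 = 1161240$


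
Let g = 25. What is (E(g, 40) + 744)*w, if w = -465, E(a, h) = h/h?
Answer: -346425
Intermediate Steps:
E(a, h) = 1
(E(g, 40) + 744)*w = (1 + 744)*(-465) = 745*(-465) = -346425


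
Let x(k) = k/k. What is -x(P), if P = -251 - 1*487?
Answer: -1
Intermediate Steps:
P = -738 (P = -251 - 487 = -738)
x(k) = 1
-x(P) = -1*1 = -1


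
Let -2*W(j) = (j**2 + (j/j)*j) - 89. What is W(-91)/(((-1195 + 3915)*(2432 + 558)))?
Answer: -8101/16265600 ≈ -0.00049805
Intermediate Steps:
W(j) = 89/2 - j/2 - j**2/2 (W(j) = -((j**2 + (j/j)*j) - 89)/2 = -((j**2 + 1*j) - 89)/2 = -((j**2 + j) - 89)/2 = -((j + j**2) - 89)/2 = -(-89 + j + j**2)/2 = 89/2 - j/2 - j**2/2)
W(-91)/(((-1195 + 3915)*(2432 + 558))) = (89/2 - 1/2*(-91) - 1/2*(-91)**2)/(((-1195 + 3915)*(2432 + 558))) = (89/2 + 91/2 - 1/2*8281)/((2720*2990)) = (89/2 + 91/2 - 8281/2)/8132800 = -8101/2*1/8132800 = -8101/16265600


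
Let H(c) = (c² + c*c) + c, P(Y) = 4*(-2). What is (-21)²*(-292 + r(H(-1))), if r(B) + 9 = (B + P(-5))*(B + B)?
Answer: -138915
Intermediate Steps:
P(Y) = -8
H(c) = c + 2*c² (H(c) = (c² + c²) + c = 2*c² + c = c + 2*c²)
r(B) = -9 + 2*B*(-8 + B) (r(B) = -9 + (B - 8)*(B + B) = -9 + (-8 + B)*(2*B) = -9 + 2*B*(-8 + B))
(-21)²*(-292 + r(H(-1))) = (-21)²*(-292 + (-9 - (-16)*(1 + 2*(-1)) + 2*(-(1 + 2*(-1)))²)) = 441*(-292 + (-9 - (-16)*(1 - 2) + 2*(-(1 - 2))²)) = 441*(-292 + (-9 - (-16)*(-1) + 2*(-1*(-1))²)) = 441*(-292 + (-9 - 16*1 + 2*1²)) = 441*(-292 + (-9 - 16 + 2*1)) = 441*(-292 + (-9 - 16 + 2)) = 441*(-292 - 23) = 441*(-315) = -138915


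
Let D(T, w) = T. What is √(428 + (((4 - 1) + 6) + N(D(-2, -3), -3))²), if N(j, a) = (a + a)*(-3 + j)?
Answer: √1949 ≈ 44.147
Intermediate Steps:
N(j, a) = 2*a*(-3 + j) (N(j, a) = (2*a)*(-3 + j) = 2*a*(-3 + j))
√(428 + (((4 - 1) + 6) + N(D(-2, -3), -3))²) = √(428 + (((4 - 1) + 6) + 2*(-3)*(-3 - 2))²) = √(428 + ((3 + 6) + 2*(-3)*(-5))²) = √(428 + (9 + 30)²) = √(428 + 39²) = √(428 + 1521) = √1949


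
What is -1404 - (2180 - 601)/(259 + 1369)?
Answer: -2287291/1628 ≈ -1405.0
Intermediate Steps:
-1404 - (2180 - 601)/(259 + 1369) = -1404 - 1579/1628 = -2287291/1628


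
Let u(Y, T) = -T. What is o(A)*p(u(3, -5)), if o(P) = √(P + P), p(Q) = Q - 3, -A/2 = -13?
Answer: 4*√13 ≈ 14.422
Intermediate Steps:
A = 26 (A = -2*(-13) = 26)
p(Q) = -3 + Q
o(P) = √2*√P (o(P) = √(2*P) = √2*√P)
o(A)*p(u(3, -5)) = (√2*√26)*(-3 - 1*(-5)) = (2*√13)*(-3 + 5) = (2*√13)*2 = 4*√13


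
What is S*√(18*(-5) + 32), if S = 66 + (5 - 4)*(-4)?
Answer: 62*I*√58 ≈ 472.18*I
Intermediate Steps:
S = 62 (S = 66 + 1*(-4) = 66 - 4 = 62)
S*√(18*(-5) + 32) = 62*√(18*(-5) + 32) = 62*√(-90 + 32) = 62*√(-58) = 62*(I*√58) = 62*I*√58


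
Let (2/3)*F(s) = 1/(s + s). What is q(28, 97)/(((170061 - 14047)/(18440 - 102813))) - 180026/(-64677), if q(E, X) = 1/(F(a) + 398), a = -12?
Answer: 89369959914626/32123162391213 ≈ 2.7821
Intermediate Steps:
F(s) = 3/(4*s) (F(s) = 3/(2*(s + s)) = 3/(2*((2*s))) = 3*(1/(2*s))/2 = 3/(4*s))
q(E, X) = 16/6367 (q(E, X) = 1/((3/4)/(-12) + 398) = 1/((3/4)*(-1/12) + 398) = 1/(-1/16 + 398) = 1/(6367/16) = 16/6367)
q(28, 97)/(((170061 - 14047)/(18440 - 102813))) - 180026/(-64677) = 16/(6367*(((170061 - 14047)/(18440 - 102813)))) - 180026/(-64677) = 16/(6367*((156014/(-84373)))) - 180026*(-1/64677) = 16/(6367*((156014*(-1/84373)))) + 180026/64677 = 16/(6367*(-156014/84373)) + 180026/64677 = (16/6367)*(-84373/156014) + 180026/64677 = -674984/496670569 + 180026/64677 = 89369959914626/32123162391213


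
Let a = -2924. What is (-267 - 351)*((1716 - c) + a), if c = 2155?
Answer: 2078334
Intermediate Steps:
(-267 - 351)*((1716 - c) + a) = (-267 - 351)*((1716 - 1*2155) - 2924) = -618*((1716 - 2155) - 2924) = -618*(-439 - 2924) = -618*(-3363) = 2078334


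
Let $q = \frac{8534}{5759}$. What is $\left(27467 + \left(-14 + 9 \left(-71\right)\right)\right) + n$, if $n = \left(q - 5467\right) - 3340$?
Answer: $\frac{103710847}{5759} \approx 18008.0$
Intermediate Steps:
$q = \frac{8534}{5759}$ ($q = 8534 \cdot \frac{1}{5759} = \frac{8534}{5759} \approx 1.4819$)
$n = - \frac{50710979}{5759}$ ($n = \left(\frac{8534}{5759} - 5467\right) - 3340 = - \frac{31475919}{5759} - 3340 = - \frac{50710979}{5759} \approx -8805.5$)
$\left(27467 + \left(-14 + 9 \left(-71\right)\right)\right) + n = \left(27467 + \left(-14 + 9 \left(-71\right)\right)\right) - \frac{50710979}{5759} = \left(27467 - 653\right) - \frac{50710979}{5759} = 26814 - \frac{50710979}{5759} = \frac{103710847}{5759}$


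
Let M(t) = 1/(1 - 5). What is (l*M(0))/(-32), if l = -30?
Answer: -15/64 ≈ -0.23438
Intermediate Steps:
M(t) = -1/4 (M(t) = 1/(-4) = -1/4)
(l*M(0))/(-32) = -30*(-1/4)/(-32) = (15/2)*(-1/32) = -15/64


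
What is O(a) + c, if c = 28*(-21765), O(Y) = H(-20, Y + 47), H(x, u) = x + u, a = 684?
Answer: -608709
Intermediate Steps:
H(x, u) = u + x
O(Y) = 27 + Y (O(Y) = (Y + 47) - 20 = (47 + Y) - 20 = 27 + Y)
c = -609420
O(a) + c = (27 + 684) - 609420 = 711 - 609420 = -608709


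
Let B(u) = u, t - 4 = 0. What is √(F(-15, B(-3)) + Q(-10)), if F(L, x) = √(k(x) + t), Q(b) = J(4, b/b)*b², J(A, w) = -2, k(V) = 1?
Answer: √(-200 + √5) ≈ 14.063*I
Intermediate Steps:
t = 4 (t = 4 + 0 = 4)
Q(b) = -2*b²
F(L, x) = √5 (F(L, x) = √(1 + 4) = √5)
√(F(-15, B(-3)) + Q(-10)) = √(√5 - 2*(-10)²) = √(√5 - 2*100) = √(√5 - 200) = √(-200 + √5)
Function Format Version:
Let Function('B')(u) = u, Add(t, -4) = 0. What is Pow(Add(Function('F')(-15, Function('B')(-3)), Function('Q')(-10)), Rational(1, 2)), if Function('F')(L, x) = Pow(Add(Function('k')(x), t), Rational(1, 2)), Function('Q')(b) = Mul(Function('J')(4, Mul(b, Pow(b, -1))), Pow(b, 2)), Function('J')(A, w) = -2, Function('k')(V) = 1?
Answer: Pow(Add(-200, Pow(5, Rational(1, 2))), Rational(1, 2)) ≈ Mul(14.063, I)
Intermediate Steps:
t = 4 (t = Add(4, 0) = 4)
Function('Q')(b) = Mul(-2, Pow(b, 2))
Function('F')(L, x) = Pow(5, Rational(1, 2)) (Function('F')(L, x) = Pow(Add(1, 4), Rational(1, 2)) = Pow(5, Rational(1, 2)))
Pow(Add(Function('F')(-15, Function('B')(-3)), Function('Q')(-10)), Rational(1, 2)) = Pow(Add(Pow(5, Rational(1, 2)), Mul(-2, Pow(-10, 2))), Rational(1, 2)) = Pow(Add(Pow(5, Rational(1, 2)), Mul(-2, 100)), Rational(1, 2)) = Pow(Add(Pow(5, Rational(1, 2)), -200), Rational(1, 2)) = Pow(Add(-200, Pow(5, Rational(1, 2))), Rational(1, 2))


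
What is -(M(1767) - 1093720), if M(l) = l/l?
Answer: 1093719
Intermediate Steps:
M(l) = 1
-(M(1767) - 1093720) = -(1 - 1093720) = -1*(-1093719) = 1093719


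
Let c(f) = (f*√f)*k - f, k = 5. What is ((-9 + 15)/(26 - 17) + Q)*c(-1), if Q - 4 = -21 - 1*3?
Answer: -58/3 + 290*I/3 ≈ -19.333 + 96.667*I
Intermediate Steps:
Q = -20 (Q = 4 + (-21 - 1*3) = 4 + (-21 - 3) = 4 - 24 = -20)
c(f) = -f + 5*f^(3/2) (c(f) = (f*√f)*5 - f = f^(3/2)*5 - f = 5*f^(3/2) - f = -f + 5*f^(3/2))
((-9 + 15)/(26 - 17) + Q)*c(-1) = ((-9 + 15)/(26 - 17) - 20)*(-1*(-1) + 5*(-1)^(3/2)) = (6/9 - 20)*(1 + 5*(-I)) = (6*(⅑) - 20)*(1 - 5*I) = (⅔ - 20)*(1 - 5*I) = -58*(1 - 5*I)/3 = -58/3 + 290*I/3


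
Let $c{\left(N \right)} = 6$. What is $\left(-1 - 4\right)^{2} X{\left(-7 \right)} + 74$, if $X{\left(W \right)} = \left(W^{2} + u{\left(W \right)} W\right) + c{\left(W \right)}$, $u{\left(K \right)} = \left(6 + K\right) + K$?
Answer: $2849$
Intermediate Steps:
$u{\left(K \right)} = 6 + 2 K$
$X{\left(W \right)} = 6 + W^{2} + W \left(6 + 2 W\right)$ ($X{\left(W \right)} = \left(W^{2} + \left(6 + 2 W\right) W\right) + 6 = \left(W^{2} + W \left(6 + 2 W\right)\right) + 6 = 6 + W^{2} + W \left(6 + 2 W\right)$)
$\left(-1 - 4\right)^{2} X{\left(-7 \right)} + 74 = \left(-1 - 4\right)^{2} \left(6 + 3 \left(-7\right)^{2} + 6 \left(-7\right)\right) + 74 = \left(-5\right)^{2} \left(6 + 3 \cdot 49 - 42\right) + 74 = 25 \left(6 + 147 - 42\right) + 74 = 25 \cdot 111 + 74 = 2775 + 74 = 2849$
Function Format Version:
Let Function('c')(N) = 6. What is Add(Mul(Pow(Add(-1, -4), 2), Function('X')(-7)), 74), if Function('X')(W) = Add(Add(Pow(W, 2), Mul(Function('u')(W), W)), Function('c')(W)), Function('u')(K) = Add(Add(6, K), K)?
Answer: 2849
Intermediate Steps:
Function('u')(K) = Add(6, Mul(2, K))
Function('X')(W) = Add(6, Pow(W, 2), Mul(W, Add(6, Mul(2, W)))) (Function('X')(W) = Add(Add(Pow(W, 2), Mul(Add(6, Mul(2, W)), W)), 6) = Add(Add(Pow(W, 2), Mul(W, Add(6, Mul(2, W)))), 6) = Add(6, Pow(W, 2), Mul(W, Add(6, Mul(2, W)))))
Add(Mul(Pow(Add(-1, -4), 2), Function('X')(-7)), 74) = Add(Mul(Pow(Add(-1, -4), 2), Add(6, Mul(3, Pow(-7, 2)), Mul(6, -7))), 74) = Add(Mul(Pow(-5, 2), Add(6, Mul(3, 49), -42)), 74) = Add(Mul(25, Add(6, 147, -42)), 74) = Add(Mul(25, 111), 74) = Add(2775, 74) = 2849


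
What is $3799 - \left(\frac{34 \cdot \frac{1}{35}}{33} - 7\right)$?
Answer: $\frac{4395896}{1155} \approx 3806.0$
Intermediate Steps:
$3799 - \left(\frac{34 \cdot \frac{1}{35}}{33} - 7\right) = 3799 - \left(\frac{1}{33} \cdot \frac{34}{35} - 7\right) = 3799 - \left(\frac{34}{1155} - 7\right) = 3799 - - \frac{8051}{1155} = 3799 + \frac{8051}{1155} = \frac{4395896}{1155}$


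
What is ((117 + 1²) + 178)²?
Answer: 87616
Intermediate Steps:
((117 + 1²) + 178)² = ((117 + 1) + 178)² = (118 + 178)² = 296² = 87616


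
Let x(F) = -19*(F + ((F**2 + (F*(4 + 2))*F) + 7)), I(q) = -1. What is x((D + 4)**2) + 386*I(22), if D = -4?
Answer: -519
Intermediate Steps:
x(F) = -133 - 133*F**2 - 19*F (x(F) = -19*(F + ((F**2 + (F*6)*F) + 7)) = -19*(F + ((F**2 + (6*F)*F) + 7)) = -19*(F + ((F**2 + 6*F**2) + 7)) = -19*(F + (7*F**2 + 7)) = -19*(F + (7 + 7*F**2)) = -19*(7 + F + 7*F**2) = -133 - 133*F**2 - 19*F)
x((D + 4)**2) + 386*I(22) = (-133 - 133*(-4 + 4)**4 - 19*(-4 + 4)**2) + 386*(-1) = (-133 - 133*(0**2)**2 - 19*0**2) - 386 = (-133 - 133*0**2 - 19*0) - 386 = (-133 - 133*0 + 0) - 386 = (-133 + 0 + 0) - 386 = -133 - 386 = -519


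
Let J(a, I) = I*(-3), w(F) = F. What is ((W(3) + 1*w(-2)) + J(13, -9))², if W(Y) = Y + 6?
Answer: 1156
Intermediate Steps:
J(a, I) = -3*I
W(Y) = 6 + Y
((W(3) + 1*w(-2)) + J(13, -9))² = (((6 + 3) + 1*(-2)) - 3*(-9))² = ((9 - 2) + 27)² = (7 + 27)² = 34² = 1156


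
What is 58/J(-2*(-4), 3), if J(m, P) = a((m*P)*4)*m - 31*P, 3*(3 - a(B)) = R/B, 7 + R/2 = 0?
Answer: -1044/1235 ≈ -0.84534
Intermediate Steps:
R = -14 (R = -14 + 2*0 = -14 + 0 = -14)
a(B) = 3 + 14/(3*B) (a(B) = 3 - (-14)/(3*B) = 3 + 14/(3*B))
J(m, P) = -31*P + m*(3 + 7/(6*P*m)) (J(m, P) = (3 + 14/(3*(((m*P)*4))))*m - 31*P = (3 + 14/(3*(((P*m)*4))))*m - 31*P = (3 + 14/(3*((4*P*m))))*m - 31*P = (3 + 14*(1/(4*P*m))/3)*m - 31*P = (3 + 7/(6*P*m))*m - 31*P = m*(3 + 7/(6*P*m)) - 31*P = -31*P + m*(3 + 7/(6*P*m)))
58/J(-2*(-4), 3) = 58/(-31*3 + 3*(-2*(-4)) + (7/6)/3) = 58/(-93 + 3*8 + (7/6)*(1/3)) = 58/(-93 + 24 + 7/18) = 58/(-1235/18) = 58*(-18/1235) = -1044/1235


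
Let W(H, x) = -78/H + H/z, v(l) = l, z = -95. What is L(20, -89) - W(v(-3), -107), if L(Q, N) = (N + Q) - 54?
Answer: -14158/95 ≈ -149.03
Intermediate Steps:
L(Q, N) = -54 + N + Q
W(H, x) = -78/H - H/95 (W(H, x) = -78/H + H/(-95) = -78/H + H*(-1/95) = -78/H - H/95)
L(20, -89) - W(v(-3), -107) = (-54 - 89 + 20) - (-78/(-3) - 1/95*(-3)) = -123 - (-78*(-⅓) + 3/95) = -123 - (26 + 3/95) = -123 - 1*2473/95 = -123 - 2473/95 = -14158/95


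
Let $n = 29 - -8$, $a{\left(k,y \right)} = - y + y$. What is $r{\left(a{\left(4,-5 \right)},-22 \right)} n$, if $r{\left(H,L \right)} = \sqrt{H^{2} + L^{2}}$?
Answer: $814$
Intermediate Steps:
$a{\left(k,y \right)} = 0$
$n = 37$ ($n = 29 + 8 = 37$)
$r{\left(a{\left(4,-5 \right)},-22 \right)} n = \sqrt{0^{2} + \left(-22\right)^{2}} \cdot 37 = \sqrt{0 + 484} \cdot 37 = \sqrt{484} \cdot 37 = 22 \cdot 37 = 814$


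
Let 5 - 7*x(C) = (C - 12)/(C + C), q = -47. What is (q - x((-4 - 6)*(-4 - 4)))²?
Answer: 178035649/78400 ≈ 2270.9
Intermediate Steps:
x(C) = 5/7 - (-12 + C)/(14*C) (x(C) = 5/7 - (C - 12)/(7*(C + C)) = 5/7 - (-12 + C)/(7*(2*C)) = 5/7 - (-12 + C)*1/(2*C)/7 = 5/7 - (-12 + C)/(14*C))
(q - x((-4 - 6)*(-4 - 4)))² = (-47 - 3*(4 + 3*((-4 - 6)*(-4 - 4)))/(14*((-4 - 6)*(-4 - 4))))² = (-47 - 3*(4 + 3*(-10*(-8)))/(14*((-10*(-8)))))² = (-47 - 3*(4 + 3*80)/(14*80))² = (-47 - 3*(4 + 240)/(14*80))² = (-47 - 3*244/(14*80))² = (-47 - 1*183/280)² = (-47 - 183/280)² = (-13343/280)² = 178035649/78400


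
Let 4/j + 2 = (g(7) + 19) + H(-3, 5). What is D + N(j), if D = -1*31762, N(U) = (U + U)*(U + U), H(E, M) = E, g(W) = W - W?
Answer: -1556322/49 ≈ -31762.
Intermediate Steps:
g(W) = 0
j = 2/7 (j = 4/(-2 + ((0 + 19) - 3)) = 4/(-2 + (19 - 3)) = 4/(-2 + 16) = 4/14 = 4*(1/14) = 2/7 ≈ 0.28571)
N(U) = 4*U**2 (N(U) = (2*U)*(2*U) = 4*U**2)
D = -31762
D + N(j) = -31762 + 4*(2/7)**2 = -31762 + 4*(4/49) = -31762 + 16/49 = -1556322/49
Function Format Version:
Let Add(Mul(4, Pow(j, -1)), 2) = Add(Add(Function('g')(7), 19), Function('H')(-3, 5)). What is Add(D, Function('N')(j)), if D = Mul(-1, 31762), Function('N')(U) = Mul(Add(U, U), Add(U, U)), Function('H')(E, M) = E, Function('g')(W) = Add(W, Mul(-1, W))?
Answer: Rational(-1556322, 49) ≈ -31762.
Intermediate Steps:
Function('g')(W) = 0
j = Rational(2, 7) (j = Mul(4, Pow(Add(-2, Add(Add(0, 19), -3)), -1)) = Mul(4, Pow(Add(-2, Add(19, -3)), -1)) = Mul(4, Pow(Add(-2, 16), -1)) = Mul(4, Pow(14, -1)) = Mul(4, Rational(1, 14)) = Rational(2, 7) ≈ 0.28571)
Function('N')(U) = Mul(4, Pow(U, 2)) (Function('N')(U) = Mul(Mul(2, U), Mul(2, U)) = Mul(4, Pow(U, 2)))
D = -31762
Add(D, Function('N')(j)) = Add(-31762, Mul(4, Pow(Rational(2, 7), 2))) = Add(-31762, Mul(4, Rational(4, 49))) = Add(-31762, Rational(16, 49)) = Rational(-1556322, 49)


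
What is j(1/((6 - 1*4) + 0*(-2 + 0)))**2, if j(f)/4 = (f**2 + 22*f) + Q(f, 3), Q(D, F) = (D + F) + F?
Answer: 5041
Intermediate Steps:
Q(D, F) = D + 2*F
j(f) = 24 + 4*f**2 + 92*f (j(f) = 4*((f**2 + 22*f) + (f + 2*3)) = 4*((f**2 + 22*f) + (f + 6)) = 4*((f**2 + 22*f) + (6 + f)) = 4*(6 + f**2 + 23*f) = 24 + 4*f**2 + 92*f)
j(1/((6 - 1*4) + 0*(-2 + 0)))**2 = (24 + 4*(1/((6 - 1*4) + 0*(-2 + 0)))**2 + 92/((6 - 1*4) + 0*(-2 + 0)))**2 = (24 + 4*(1/((6 - 4) + 0*(-2)))**2 + 92/((6 - 4) + 0*(-2)))**2 = (24 + 4*(1/(2 + 0))**2 + 92/(2 + 0))**2 = (24 + 4*(1/2)**2 + 92/2)**2 = (24 + 4*(1/2)**2 + 92*(1/2))**2 = (24 + 4*(1/4) + 46)**2 = (24 + 1 + 46)**2 = 71**2 = 5041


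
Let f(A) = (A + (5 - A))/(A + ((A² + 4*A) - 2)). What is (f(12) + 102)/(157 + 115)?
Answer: 20609/54944 ≈ 0.37509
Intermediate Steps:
f(A) = 5/(-2 + A² + 5*A) (f(A) = 5/(A + (-2 + A² + 4*A)) = 5/(-2 + A² + 5*A))
(f(12) + 102)/(157 + 115) = (5/(-2 + 12² + 5*12) + 102)/(157 + 115) = (5/(-2 + 144 + 60) + 102)/272 = (5/202 + 102)*(1/272) = (20609/202)*(1/272) = 20609/54944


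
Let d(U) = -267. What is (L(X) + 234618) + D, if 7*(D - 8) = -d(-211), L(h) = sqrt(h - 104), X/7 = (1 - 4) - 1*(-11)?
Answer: 1642649/7 + 4*I*sqrt(3) ≈ 2.3466e+5 + 6.9282*I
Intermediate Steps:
X = 56 (X = 7*((1 - 4) - 1*(-11)) = 7*(-3 + 11) = 7*8 = 56)
L(h) = sqrt(-104 + h)
D = 323/7 (D = 8 + (-1*(-267))/7 = 8 + (1/7)*267 = 8 + 267/7 = 323/7 ≈ 46.143)
(L(X) + 234618) + D = (sqrt(-104 + 56) + 234618) + 323/7 = (sqrt(-48) + 234618) + 323/7 = (4*I*sqrt(3) + 234618) + 323/7 = (234618 + 4*I*sqrt(3)) + 323/7 = 1642649/7 + 4*I*sqrt(3)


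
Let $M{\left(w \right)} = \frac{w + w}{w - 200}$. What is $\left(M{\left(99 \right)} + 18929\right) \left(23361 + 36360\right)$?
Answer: $\frac{114164514951}{101} \approx 1.1303 \cdot 10^{9}$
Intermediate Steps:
$M{\left(w \right)} = \frac{2 w}{-200 + w}$
$\left(M{\left(99 \right)} + 18929\right) \left(23361 + 36360\right) = \left(2 \cdot 99 \frac{1}{-200 + 99} + 18929\right) \left(23361 + 36360\right) = \left(2 \cdot 99 \frac{1}{-101} + 18929\right) 59721 = \left(2 \cdot 99 \left(- \frac{1}{101}\right) + 18929\right) 59721 = \left(- \frac{198}{101} + 18929\right) 59721 = \frac{1911631}{101} \cdot 59721 = \frac{114164514951}{101}$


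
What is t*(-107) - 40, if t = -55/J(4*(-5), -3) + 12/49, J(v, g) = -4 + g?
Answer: -44439/49 ≈ -906.92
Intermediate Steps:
t = 397/49 (t = -55/(-4 - 3) + 12/49 = -55/(-7) + 12*(1/49) = -55*(-⅐) + 12/49 = 55/7 + 12/49 = 397/49 ≈ 8.1020)
t*(-107) - 40 = (397/49)*(-107) - 40 = -42479/49 - 40 = -44439/49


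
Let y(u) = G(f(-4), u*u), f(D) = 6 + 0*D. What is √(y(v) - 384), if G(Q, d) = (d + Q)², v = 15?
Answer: √52977 ≈ 230.17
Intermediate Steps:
f(D) = 6 (f(D) = 6 + 0 = 6)
G(Q, d) = (Q + d)²
y(u) = (6 + u²)² (y(u) = (6 + u*u)² = (6 + u²)²)
√(y(v) - 384) = √((6 + 15²)² - 384) = √((6 + 225)² - 384) = √(231² - 384) = √(53361 - 384) = √52977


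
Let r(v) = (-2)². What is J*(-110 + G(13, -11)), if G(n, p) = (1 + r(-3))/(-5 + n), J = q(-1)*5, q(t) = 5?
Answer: -21875/8 ≈ -2734.4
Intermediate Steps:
r(v) = 4
J = 25 (J = 5*5 = 25)
G(n, p) = 5/(-5 + n) (G(n, p) = (1 + 4)/(-5 + n) = 5/(-5 + n))
J*(-110 + G(13, -11)) = 25*(-110 + 5/(-5 + 13)) = 25*(-110 + 5/8) = 25*(-875/8) = -21875/8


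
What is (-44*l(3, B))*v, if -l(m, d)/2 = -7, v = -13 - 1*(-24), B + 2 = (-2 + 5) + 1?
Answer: -6776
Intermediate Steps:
B = 2 (B = -2 + ((-2 + 5) + 1) = -2 + (3 + 1) = -2 + 4 = 2)
v = 11 (v = -13 + 24 = 11)
l(m, d) = 14 (l(m, d) = -2*(-7) = 14)
(-44*l(3, B))*v = -44*14*11 = -616*11 = -6776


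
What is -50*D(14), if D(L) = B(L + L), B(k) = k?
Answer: -1400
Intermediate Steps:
D(L) = 2*L (D(L) = L + L = 2*L)
-50*D(14) = -100*14 = -50*28 = -1400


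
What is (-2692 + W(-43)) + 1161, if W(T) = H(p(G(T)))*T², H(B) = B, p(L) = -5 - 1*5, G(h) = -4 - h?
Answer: -20021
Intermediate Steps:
p(L) = -10 (p(L) = -5 - 5 = -10)
W(T) = -10*T²
(-2692 + W(-43)) + 1161 = (-2692 - 10*(-43)²) + 1161 = (-2692 - 10*1849) + 1161 = (-2692 - 18490) + 1161 = -21182 + 1161 = -20021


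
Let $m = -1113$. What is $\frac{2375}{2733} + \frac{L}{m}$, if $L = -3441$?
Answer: $\frac{4015876}{1013943} \approx 3.9607$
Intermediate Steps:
$\frac{2375}{2733} + \frac{L}{m} = \frac{2375}{2733} - \frac{3441}{-1113} = 2375 \cdot \frac{1}{2733} - - \frac{1147}{371} = \frac{2375}{2733} + \frac{1147}{371} = \frac{4015876}{1013943}$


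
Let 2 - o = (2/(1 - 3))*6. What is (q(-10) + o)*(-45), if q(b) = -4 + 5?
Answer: -405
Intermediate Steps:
o = 8 (o = 2 - 2/(1 - 3)*6 = 2 - 2/(-2)*6 = 2 - (-½*2)*6 = 2 - (-1)*6 = 2 - 1*(-6) = 2 + 6 = 8)
q(b) = 1
(q(-10) + o)*(-45) = (1 + 8)*(-45) = 9*(-45) = -405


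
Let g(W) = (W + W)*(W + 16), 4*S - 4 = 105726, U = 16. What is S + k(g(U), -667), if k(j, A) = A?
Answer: 51531/2 ≈ 25766.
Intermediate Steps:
S = 52865/2 (S = 1 + (¼)*105726 = 1 + 52863/2 = 52865/2 ≈ 26433.)
g(W) = 2*W*(16 + W) (g(W) = (2*W)*(16 + W) = 2*W*(16 + W))
S + k(g(U), -667) = 52865/2 - 667 = 51531/2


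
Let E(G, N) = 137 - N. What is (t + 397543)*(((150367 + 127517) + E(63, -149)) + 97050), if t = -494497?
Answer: -36379079880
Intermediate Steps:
(t + 397543)*(((150367 + 127517) + E(63, -149)) + 97050) = (-494497 + 397543)*(((150367 + 127517) + (137 - 1*(-149))) + 97050) = -96954*((277884 + (137 + 149)) + 97050) = -96954*((277884 + 286) + 97050) = -96954*(278170 + 97050) = -96954*375220 = -36379079880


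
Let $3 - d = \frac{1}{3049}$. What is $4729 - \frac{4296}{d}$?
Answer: $\frac{15076465}{4573} \approx 3296.8$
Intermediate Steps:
$d = \frac{9146}{3049}$ ($d = 3 - \frac{1}{3049} = \frac{9146}{3049} \approx 2.9997$)
$4729 - \frac{4296}{d} = 4729 - \frac{4296}{\frac{9146}{3049}} = 4729 - \frac{6549252}{4573} = \frac{15076465}{4573}$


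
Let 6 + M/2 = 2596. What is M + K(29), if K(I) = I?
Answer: 5209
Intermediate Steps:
M = 5180 (M = -12 + 2*2596 = -12 + 5192 = 5180)
M + K(29) = 5180 + 29 = 5209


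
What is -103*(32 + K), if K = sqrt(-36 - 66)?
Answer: -3296 - 103*I*sqrt(102) ≈ -3296.0 - 1040.2*I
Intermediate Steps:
K = I*sqrt(102) (K = sqrt(-102) = I*sqrt(102) ≈ 10.1*I)
-103*(32 + K) = -103*(32 + I*sqrt(102)) = -3296 - 103*I*sqrt(102)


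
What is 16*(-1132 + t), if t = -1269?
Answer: -38416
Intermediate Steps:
16*(-1132 + t) = 16*(-1132 - 1269) = 16*(-2401) = -38416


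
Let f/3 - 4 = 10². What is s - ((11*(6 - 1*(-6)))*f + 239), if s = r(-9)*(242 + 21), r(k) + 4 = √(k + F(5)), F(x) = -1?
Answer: -42475 + 263*I*√10 ≈ -42475.0 + 831.68*I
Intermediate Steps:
f = 312 (f = 12 + 3*10² = 12 + 3*100 = 12 + 300 = 312)
r(k) = -4 + √(-1 + k) (r(k) = -4 + √(k - 1) = -4 + √(-1 + k))
s = -1052 + 263*I*√10 (s = (-4 + √(-1 - 9))*(242 + 21) = (-4 + √(-10))*263 = (-4 + I*√10)*263 = -1052 + 263*I*√10 ≈ -1052.0 + 831.68*I)
s - ((11*(6 - 1*(-6)))*f + 239) = (-1052 + 263*I*√10) - ((11*(6 - 1*(-6)))*312 + 239) = (-1052 + 263*I*√10) - ((11*(6 + 6))*312 + 239) = (-1052 + 263*I*√10) - ((11*12)*312 + 239) = (-1052 + 263*I*√10) - (132*312 + 239) = (-1052 + 263*I*√10) - (41184 + 239) = (-1052 + 263*I*√10) - 1*41423 = (-1052 + 263*I*√10) - 41423 = -42475 + 263*I*√10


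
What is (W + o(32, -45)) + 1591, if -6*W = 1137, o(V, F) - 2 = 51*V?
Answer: 6071/2 ≈ 3035.5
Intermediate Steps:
o(V, F) = 2 + 51*V
W = -379/2 (W = -1/6*1137 = -379/2 ≈ -189.50)
(W + o(32, -45)) + 1591 = (-379/2 + (2 + 51*32)) + 1591 = (-379/2 + (2 + 1632)) + 1591 = (-379/2 + 1634) + 1591 = 2889/2 + 1591 = 6071/2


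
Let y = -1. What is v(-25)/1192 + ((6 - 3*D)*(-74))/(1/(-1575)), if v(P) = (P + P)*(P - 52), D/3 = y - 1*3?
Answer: 2917481525/596 ≈ 4.8951e+6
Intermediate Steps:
D = -12 (D = 3*(-1 - 1*3) = 3*(-1 - 3) = 3*(-4) = -12)
v(P) = 2*P*(-52 + P) (v(P) = (2*P)*(-52 + P) = 2*P*(-52 + P))
v(-25)/1192 + ((6 - 3*D)*(-74))/(1/(-1575)) = (2*(-25)*(-52 - 25))/1192 + ((6 - 3*(-12))*(-74))/(1/(-1575)) = (2*(-25)*(-77))*(1/1192) + ((6 + 36)*(-74))/(-1/1575) = 3850*(1/1192) + (42*(-74))*(-1575) = 1925/596 - 3108*(-1575) = 1925/596 + 4895100 = 2917481525/596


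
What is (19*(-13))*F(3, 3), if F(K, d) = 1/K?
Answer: -247/3 ≈ -82.333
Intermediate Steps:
(19*(-13))*F(3, 3) = (19*(-13))/3 = -247*1/3 = -247/3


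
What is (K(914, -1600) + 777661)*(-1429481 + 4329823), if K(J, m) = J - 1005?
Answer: 2255218928940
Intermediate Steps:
K(J, m) = -1005 + J
(K(914, -1600) + 777661)*(-1429481 + 4329823) = ((-1005 + 914) + 777661)*(-1429481 + 4329823) = (-91 + 777661)*2900342 = 777570*2900342 = 2255218928940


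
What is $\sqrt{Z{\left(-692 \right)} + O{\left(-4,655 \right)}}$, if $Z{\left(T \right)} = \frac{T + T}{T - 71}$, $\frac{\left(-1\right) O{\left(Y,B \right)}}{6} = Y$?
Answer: $\frac{4 \sqrt{939253}}{763} \approx 5.0807$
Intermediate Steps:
$O{\left(Y,B \right)} = - 6 Y$
$Z{\left(T \right)} = \frac{2 T}{-71 + T}$ ($Z{\left(T \right)} = \frac{2 T}{T + \left(-311 + 240\right)} = \frac{2 T}{T - 71} = \frac{2 T}{-71 + T}$)
$\sqrt{Z{\left(-692 \right)} + O{\left(-4,655 \right)}} = \sqrt{2 \left(-692\right) \frac{1}{-71 - 692} - -24} = \sqrt{2 \left(-692\right) \frac{1}{-763} + 24} = \sqrt{2 \left(-692\right) \left(- \frac{1}{763}\right) + 24} = \sqrt{\frac{1384}{763} + 24} = \sqrt{\frac{19696}{763}} = \frac{4 \sqrt{939253}}{763}$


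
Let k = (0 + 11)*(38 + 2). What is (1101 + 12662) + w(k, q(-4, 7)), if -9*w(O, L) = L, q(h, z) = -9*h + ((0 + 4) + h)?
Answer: 13759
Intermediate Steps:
q(h, z) = 4 - 8*h (q(h, z) = -9*h + (4 + h) = 4 - 8*h)
k = 440 (k = 11*40 = 440)
w(O, L) = -L/9
(1101 + 12662) + w(k, q(-4, 7)) = (1101 + 12662) - (4 - 8*(-4))/9 = 13763 - (4 + 32)/9 = 13763 - 1/9*36 = 13763 - 4 = 13759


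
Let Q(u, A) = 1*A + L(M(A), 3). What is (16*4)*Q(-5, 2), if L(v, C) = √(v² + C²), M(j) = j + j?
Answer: 448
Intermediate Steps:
M(j) = 2*j
L(v, C) = √(C² + v²)
Q(u, A) = A + √(9 + 4*A²) (Q(u, A) = 1*A + √(3² + (2*A)²) = A + √(9 + 4*A²))
(16*4)*Q(-5, 2) = (16*4)*(2 + √(9 + 4*2²)) = 64*(2 + √(9 + 4*4)) = 64*(2 + √(9 + 16)) = 64*(2 + √25) = 64*(2 + 5) = 64*7 = 448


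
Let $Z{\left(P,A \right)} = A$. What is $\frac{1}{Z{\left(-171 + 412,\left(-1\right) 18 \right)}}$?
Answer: $- \frac{1}{18} \approx -0.055556$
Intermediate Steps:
$\frac{1}{Z{\left(-171 + 412,\left(-1\right) 18 \right)}} = \frac{1}{\left(-1\right) 18} = \frac{1}{-18} = - \frac{1}{18}$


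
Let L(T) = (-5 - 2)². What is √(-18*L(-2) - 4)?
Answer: I*√886 ≈ 29.766*I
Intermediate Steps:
L(T) = 49 (L(T) = (-7)² = 49)
√(-18*L(-2) - 4) = √(-18*49 - 4) = √(-882 - 4) = √(-886) = I*√886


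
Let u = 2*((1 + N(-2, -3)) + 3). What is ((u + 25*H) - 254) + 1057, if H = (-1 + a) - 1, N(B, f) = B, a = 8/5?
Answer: 797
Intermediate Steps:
a = 8/5 (a = 8*(⅕) = 8/5 ≈ 1.6000)
u = 4 (u = 2*((1 - 2) + 3) = 2*(-1 + 3) = 2*2 = 4)
H = -⅖ (H = (-1 + 8/5) - 1 = ⅗ - 1 = -⅖ ≈ -0.40000)
((u + 25*H) - 254) + 1057 = ((4 + 25*(-⅖)) - 254) + 1057 = ((4 - 10) - 254) + 1057 = (-6 - 254) + 1057 = -260 + 1057 = 797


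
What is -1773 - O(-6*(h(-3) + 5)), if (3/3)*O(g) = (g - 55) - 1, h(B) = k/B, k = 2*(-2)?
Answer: -1679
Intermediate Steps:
k = -4
h(B) = -4/B
O(g) = -56 + g (O(g) = (g - 55) - 1 = (-55 + g) - 1 = -56 + g)
-1773 - O(-6*(h(-3) + 5)) = -1773 - (-56 - 6*(-4/(-3) + 5)) = -1773 - (-56 - 6*(-4*(-⅓) + 5)) = -1773 - (-56 - 6*(4/3 + 5)) = -1773 - (-56 - 6*19/3) = -1773 - (-56 - 38) = -1773 - 1*(-94) = -1773 + 94 = -1679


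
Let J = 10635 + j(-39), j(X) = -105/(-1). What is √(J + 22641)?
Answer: 3*√3709 ≈ 182.70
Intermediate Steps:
j(X) = 105 (j(X) = -105*(-1) = 105)
J = 10740 (J = 10635 + 105 = 10740)
√(J + 22641) = √(10740 + 22641) = √33381 = 3*√3709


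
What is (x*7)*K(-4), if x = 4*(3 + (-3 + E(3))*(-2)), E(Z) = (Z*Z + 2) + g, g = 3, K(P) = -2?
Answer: 1064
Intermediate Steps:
E(Z) = 5 + Z² (E(Z) = (Z*Z + 2) + 3 = (Z² + 2) + 3 = (2 + Z²) + 3 = 5 + Z²)
x = -76 (x = 4*(3 + (-3 + (5 + 3²))*(-2)) = 4*(3 + (-3 + (5 + 9))*(-2)) = 4*(3 + (-3 + 14)*(-2)) = 4*(3 + 11*(-2)) = 4*(3 - 22) = 4*(-19) = -76)
(x*7)*K(-4) = -76*7*(-2) = -532*(-2) = 1064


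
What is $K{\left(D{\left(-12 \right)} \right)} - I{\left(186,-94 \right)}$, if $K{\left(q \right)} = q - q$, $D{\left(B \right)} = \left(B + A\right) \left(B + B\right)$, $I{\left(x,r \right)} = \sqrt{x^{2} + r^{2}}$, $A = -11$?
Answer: $- 2 \sqrt{10858} \approx -208.4$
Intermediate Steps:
$I{\left(x,r \right)} = \sqrt{r^{2} + x^{2}}$
$D{\left(B \right)} = 2 B \left(-11 + B\right)$ ($D{\left(B \right)} = \left(B - 11\right) \left(B + B\right) = \left(-11 + B\right) 2 B = 2 B \left(-11 + B\right)$)
$K{\left(q \right)} = 0$
$K{\left(D{\left(-12 \right)} \right)} - I{\left(186,-94 \right)} = 0 - \sqrt{\left(-94\right)^{2} + 186^{2}} = 0 - \sqrt{8836 + 34596} = 0 - \sqrt{43432} = 0 - 2 \sqrt{10858} = - 2 \sqrt{10858}$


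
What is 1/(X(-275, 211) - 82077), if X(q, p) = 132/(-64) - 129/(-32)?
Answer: -32/2626401 ≈ -1.2184e-5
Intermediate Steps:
X(q, p) = 63/32 (X(q, p) = 132*(-1/64) - 129*(-1/32) = -33/16 + 129/32 = 63/32)
1/(X(-275, 211) - 82077) = 1/(63/32 - 82077) = 1/(-2626401/32) = -32/2626401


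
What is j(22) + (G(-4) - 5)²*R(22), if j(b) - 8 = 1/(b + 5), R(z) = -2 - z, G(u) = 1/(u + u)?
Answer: -134425/216 ≈ -622.34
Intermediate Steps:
G(u) = 1/(2*u)
j(b) = 8 + 1/(5 + b) (j(b) = 8 + 1/(b + 5) = 8 + 1/(5 + b))
j(22) + (G(-4) - 5)²*R(22) = (41 + 8*22)/(5 + 22) + ((½)/(-4) - 5)²*(-2 - 1*22) = (41 + 176)/27 + ((½)*(-¼) - 5)²*(-2 - 22) = (1/27)*217 + (-⅛ - 5)²*(-24) = 217/27 + (-41/8)²*(-24) = 217/27 + (1681/64)*(-24) = 217/27 - 5043/8 = -134425/216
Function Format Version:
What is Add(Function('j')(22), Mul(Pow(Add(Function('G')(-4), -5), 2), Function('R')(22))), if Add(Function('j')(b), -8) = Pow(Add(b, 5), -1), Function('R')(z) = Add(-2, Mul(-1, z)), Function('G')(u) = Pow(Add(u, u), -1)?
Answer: Rational(-134425, 216) ≈ -622.34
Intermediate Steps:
Function('G')(u) = Mul(Rational(1, 2), Pow(u, -1)) (Function('G')(u) = Pow(Mul(2, u), -1) = Mul(Rational(1, 2), Pow(u, -1)))
Function('j')(b) = Add(8, Pow(Add(5, b), -1)) (Function('j')(b) = Add(8, Pow(Add(b, 5), -1)) = Add(8, Pow(Add(5, b), -1)))
Add(Function('j')(22), Mul(Pow(Add(Function('G')(-4), -5), 2), Function('R')(22))) = Add(Mul(Pow(Add(5, 22), -1), Add(41, Mul(8, 22))), Mul(Pow(Add(Mul(Rational(1, 2), Pow(-4, -1)), -5), 2), Add(-2, Mul(-1, 22)))) = Add(Mul(Pow(27, -1), Add(41, 176)), Mul(Pow(Add(Mul(Rational(1, 2), Rational(-1, 4)), -5), 2), Add(-2, -22))) = Add(Mul(Rational(1, 27), 217), Mul(Pow(Add(Rational(-1, 8), -5), 2), -24)) = Add(Rational(217, 27), Mul(Pow(Rational(-41, 8), 2), -24)) = Add(Rational(217, 27), Mul(Rational(1681, 64), -24)) = Add(Rational(217, 27), Rational(-5043, 8)) = Rational(-134425, 216)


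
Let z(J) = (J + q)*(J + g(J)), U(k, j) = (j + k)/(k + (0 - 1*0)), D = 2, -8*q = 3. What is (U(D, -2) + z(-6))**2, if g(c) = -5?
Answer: 314721/64 ≈ 4917.5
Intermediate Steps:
q = -3/8 (q = -1/8*3 = -3/8 ≈ -0.37500)
U(k, j) = (j + k)/k (U(k, j) = (j + k)/(k + (0 + 0)) = (j + k)/(k + 0) = (j + k)/k)
z(J) = (-5 + J)*(-3/8 + J) (z(J) = (J - 3/8)*(J - 5) = (-3/8 + J)*(-5 + J) = (-5 + J)*(-3/8 + J))
(U(D, -2) + z(-6))**2 = ((-2 + 2)/2 + (15/8 + (-6)**2 - 43/8*(-6)))**2 = ((1/2)*0 + (15/8 + 36 + 129/4))**2 = (0 + 561/8)**2 = (561/8)**2 = 314721/64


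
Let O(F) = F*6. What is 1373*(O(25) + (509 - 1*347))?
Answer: 428376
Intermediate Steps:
O(F) = 6*F
1373*(O(25) + (509 - 1*347)) = 1373*(6*25 + (509 - 1*347)) = 1373*(150 + (509 - 347)) = 1373*(150 + 162) = 1373*312 = 428376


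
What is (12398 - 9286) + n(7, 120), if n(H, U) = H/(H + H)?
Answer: 6225/2 ≈ 3112.5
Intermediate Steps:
n(H, U) = ½ (n(H, U) = H/((2*H)) = H*(1/(2*H)) = ½)
(12398 - 9286) + n(7, 120) = (12398 - 9286) + ½ = 3112 + ½ = 6225/2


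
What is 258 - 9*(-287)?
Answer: 2841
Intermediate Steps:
258 - 9*(-287) = 258 - 1*(-2583) = 258 + 2583 = 2841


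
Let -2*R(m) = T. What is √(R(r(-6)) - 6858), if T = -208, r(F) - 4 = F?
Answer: I*√6754 ≈ 82.183*I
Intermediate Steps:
r(F) = 4 + F
R(m) = 104 (R(m) = -½*(-208) = 104)
√(R(r(-6)) - 6858) = √(104 - 6858) = √(-6754) = I*√6754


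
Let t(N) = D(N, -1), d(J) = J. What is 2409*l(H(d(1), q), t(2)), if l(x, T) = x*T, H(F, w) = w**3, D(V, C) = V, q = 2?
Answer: 38544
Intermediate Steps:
t(N) = N
l(x, T) = T*x
2409*l(H(d(1), q), t(2)) = 2409*(2*2**3) = 2409*(2*8) = 2409*16 = 38544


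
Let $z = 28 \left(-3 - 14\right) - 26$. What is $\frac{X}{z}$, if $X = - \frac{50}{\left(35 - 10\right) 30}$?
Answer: $\frac{1}{7530} \approx 0.0001328$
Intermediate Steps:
$z = -502$ ($z = 28 \left(-3 - 14\right) - 26 = 28 \left(-17\right) - 26 = -476 - 26 = -502$)
$X = - \frac{1}{15}$ ($X = - \frac{50}{\left(35 - 10\right) 30} = - \frac{50}{25 \cdot 30} = - \frac{50}{750} = \left(-50\right) \frac{1}{750} = - \frac{1}{15} \approx -0.066667$)
$\frac{X}{z} = - \frac{1}{15 \left(-502\right)} = \left(- \frac{1}{15}\right) \left(- \frac{1}{502}\right) = \frac{1}{7530}$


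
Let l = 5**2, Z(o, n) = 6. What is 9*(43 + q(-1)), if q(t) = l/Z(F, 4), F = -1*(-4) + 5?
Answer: 849/2 ≈ 424.50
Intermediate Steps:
F = 9 (F = 4 + 5 = 9)
l = 25
q(t) = 25/6
9*(43 + q(-1)) = 9*(43 + 25/6) = 9*(283/6) = 849/2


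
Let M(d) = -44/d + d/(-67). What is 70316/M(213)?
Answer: -1003479636/48317 ≈ -20769.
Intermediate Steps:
M(d) = -44/d - d/67 (M(d) = -44/d + d*(-1/67) = -44/d - d/67)
70316/M(213) = 70316/(-44/213 - 1/67*213) = 70316/(-44*1/213 - 213/67) = 70316/(-44/213 - 213/67) = 70316/(-48317/14271) = 70316*(-14271/48317) = -1003479636/48317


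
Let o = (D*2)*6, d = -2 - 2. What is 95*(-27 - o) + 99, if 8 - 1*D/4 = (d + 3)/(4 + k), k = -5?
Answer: -34386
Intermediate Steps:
d = -4
D = 28 (D = 32 - 4*(-4 + 3)/(4 - 5) = 32 - (-4)/(-1) = 32 - (-4)*(-1) = 32 - 4*1 = 32 - 4 = 28)
o = 336 (o = (28*2)*6 = 56*6 = 336)
95*(-27 - o) + 99 = 95*(-27 - 1*336) + 99 = 95*(-27 - 336) + 99 = 95*(-363) + 99 = -34485 + 99 = -34386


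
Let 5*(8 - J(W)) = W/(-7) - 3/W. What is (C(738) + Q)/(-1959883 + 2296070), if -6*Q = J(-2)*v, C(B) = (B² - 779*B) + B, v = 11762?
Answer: -1869107/14119854 ≈ -0.13237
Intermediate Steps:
J(W) = 8 + W/35 + 3/(5*W) (J(W) = 8 - (W/(-7) - 3/W)/5 = 8 - (W*(-⅐) - 3/W)/5 = 8 - (-W/7 - 3/W)/5 = 8 - (-3/W - W/7)/5 = 8 + (W/35 + 3/(5*W)) = 8 + W/35 + 3/(5*W))
C(B) = B² - 778*B
Q = -629267/42 (Q = -(1/35)*(21 - 2*(280 - 2))/(-2)*11762/6 = -(1/35)*(-½)*(21 - 2*278)*11762/6 = -(1/35)*(-½)*(21 - 556)*11762/6 = -(1/35)*(-½)*(-535)*11762/6 = -107*11762/84 = -⅙*629267/7 = -629267/42 ≈ -14983.)
(C(738) + Q)/(-1959883 + 2296070) = (738*(-778 + 738) - 629267/42)/(-1959883 + 2296070) = (738*(-40) - 629267/42)/336187 = (-29520 - 629267/42)*(1/336187) = -1869107/42*1/336187 = -1869107/14119854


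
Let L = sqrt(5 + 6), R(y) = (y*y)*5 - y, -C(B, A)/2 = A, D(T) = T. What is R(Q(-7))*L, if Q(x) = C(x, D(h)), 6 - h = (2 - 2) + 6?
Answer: 0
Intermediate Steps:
h = 0 (h = 6 - ((2 - 2) + 6) = 6 - (0 + 6) = 6 - 1*6 = 6 - 6 = 0)
C(B, A) = -2*A
Q(x) = 0 (Q(x) = -2*0 = 0)
R(y) = -y + 5*y**2 (R(y) = y**2*5 - y = 5*y**2 - y = -y + 5*y**2)
L = sqrt(11) ≈ 3.3166
R(Q(-7))*L = (0*(-1 + 5*0))*sqrt(11) = (0*(-1 + 0))*sqrt(11) = (0*(-1))*sqrt(11) = 0*sqrt(11) = 0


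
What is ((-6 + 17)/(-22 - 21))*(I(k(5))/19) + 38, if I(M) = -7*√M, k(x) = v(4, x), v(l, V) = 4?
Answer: 31200/817 ≈ 38.188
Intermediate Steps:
k(x) = 4
((-6 + 17)/(-22 - 21))*(I(k(5))/19) + 38 = ((-6 + 17)/(-22 - 21))*(-7*√4/19) + 38 = (11/(-43))*(-7*2*(1/19)) + 38 = (11*(-1/43))*(-14*1/19) + 38 = -11/43*(-14/19) + 38 = 154/817 + 38 = 31200/817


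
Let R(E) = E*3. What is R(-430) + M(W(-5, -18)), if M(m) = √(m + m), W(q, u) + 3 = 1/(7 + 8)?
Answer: -1290 + 2*I*√330/15 ≈ -1290.0 + 2.4221*I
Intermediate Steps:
W(q, u) = -44/15 (W(q, u) = -3 + 1/(7 + 8) = -3 + 1/15 = -44/15)
R(E) = 3*E
M(m) = √2*√m (M(m) = √(2*m) = √2*√m)
R(-430) + M(W(-5, -18)) = 3*(-430) + √2*√(-44/15) = -1290 + √2*(2*I*√165/15) = -1290 + 2*I*√330/15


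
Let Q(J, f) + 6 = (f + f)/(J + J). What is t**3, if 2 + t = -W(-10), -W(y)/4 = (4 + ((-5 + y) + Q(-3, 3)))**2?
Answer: 2166720184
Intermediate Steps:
Q(J, f) = -6 + f/J (Q(J, f) = -6 + (f + f)/(J + J) = -6 + (2*f)/((2*J)) = -6 + (2*f)*(1/(2*J)) = -6 + f/J)
W(y) = -4*(-8 + y)**2 (W(y) = -4*(4 + ((-5 + y) + (-6 + 3/(-3))))**2 = -4*(4 + ((-5 + y) + (-6 + 3*(-1/3))))**2 = -4*(4 + ((-5 + y) + (-6 - 1)))**2 = -4*(4 + ((-5 + y) - 7))**2 = -4*(4 + (-12 + y))**2 = -4*(-8 + y)**2)
t = 1294 (t = -2 - (-4)*(-8 - 10)**2 = -2 - (-4)*(-18)**2 = -2 - (-4)*324 = -2 - 1*(-1296) = -2 + 1296 = 1294)
t**3 = 1294**3 = 2166720184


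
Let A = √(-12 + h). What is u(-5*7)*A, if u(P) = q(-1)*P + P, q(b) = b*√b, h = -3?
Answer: 35*I*√15*(-1 + I) ≈ -135.55 - 135.55*I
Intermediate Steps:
q(b) = b^(3/2)
u(P) = P - I*P (u(P) = (-1)^(3/2)*P + P = (-I)*P + P = -I*P + P = P - I*P)
A = I*√15 (A = √(-12 - 3) = √(-15) = I*√15 ≈ 3.873*I)
u(-5*7)*A = ((-5*7)*(1 - I))*(I*√15) = (-35*(1 - I))*(I*√15) = (-35 + 35*I)*(I*√15) = I*√15*(-35 + 35*I)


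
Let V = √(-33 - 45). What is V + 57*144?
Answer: 8208 + I*√78 ≈ 8208.0 + 8.8318*I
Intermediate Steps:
V = I*√78 (V = √(-78) = I*√78 ≈ 8.8318*I)
V + 57*144 = I*√78 + 57*144 = I*√78 + 8208 = 8208 + I*√78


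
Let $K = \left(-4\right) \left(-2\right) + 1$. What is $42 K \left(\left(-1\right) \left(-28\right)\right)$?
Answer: $10584$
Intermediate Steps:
$K = 9$ ($K = 8 + 1 = 9$)
$42 K \left(\left(-1\right) \left(-28\right)\right) = 42 \cdot 9 \left(\left(-1\right) \left(-28\right)\right) = 378 \cdot 28 = 10584$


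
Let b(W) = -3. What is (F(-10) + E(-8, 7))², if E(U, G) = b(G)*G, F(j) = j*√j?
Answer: -559 + 420*I*√10 ≈ -559.0 + 1328.2*I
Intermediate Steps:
F(j) = j^(3/2)
E(U, G) = -3*G
(F(-10) + E(-8, 7))² = ((-10)^(3/2) - 3*7)² = (-10*I*√10 - 21)² = (-21 - 10*I*√10)²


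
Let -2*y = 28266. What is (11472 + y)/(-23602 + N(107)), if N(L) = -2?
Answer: 887/7868 ≈ 0.11274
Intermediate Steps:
y = -14133 (y = -½*28266 = -14133)
(11472 + y)/(-23602 + N(107)) = (11472 - 14133)/(-23602 - 2) = -2661/(-23604) = -2661*(-1/23604) = 887/7868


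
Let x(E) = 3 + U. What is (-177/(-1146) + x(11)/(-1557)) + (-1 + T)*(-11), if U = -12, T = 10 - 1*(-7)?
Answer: -11620547/66086 ≈ -175.84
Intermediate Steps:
T = 17 (T = 10 + 7 = 17)
x(E) = -9 (x(E) = 3 - 12 = -9)
(-177/(-1146) + x(11)/(-1557)) + (-1 + T)*(-11) = (-177/(-1146) - 9/(-1557)) + (-1 + 17)*(-11) = (-177*(-1/1146) - 9*(-1/1557)) + 16*(-11) = (59/382 + 1/173) - 176 = 10589/66086 - 176 = -11620547/66086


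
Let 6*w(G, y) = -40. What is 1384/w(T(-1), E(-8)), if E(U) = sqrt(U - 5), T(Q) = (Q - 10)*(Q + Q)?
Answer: -1038/5 ≈ -207.60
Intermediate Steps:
T(Q) = 2*Q*(-10 + Q) (T(Q) = (-10 + Q)*(2*Q) = 2*Q*(-10 + Q))
E(U) = sqrt(-5 + U)
w(G, y) = -20/3 (w(G, y) = (1/6)*(-40) = -20/3)
1384/w(T(-1), E(-8)) = 1384/(-20/3) = 1384*(-3/20) = -1038/5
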